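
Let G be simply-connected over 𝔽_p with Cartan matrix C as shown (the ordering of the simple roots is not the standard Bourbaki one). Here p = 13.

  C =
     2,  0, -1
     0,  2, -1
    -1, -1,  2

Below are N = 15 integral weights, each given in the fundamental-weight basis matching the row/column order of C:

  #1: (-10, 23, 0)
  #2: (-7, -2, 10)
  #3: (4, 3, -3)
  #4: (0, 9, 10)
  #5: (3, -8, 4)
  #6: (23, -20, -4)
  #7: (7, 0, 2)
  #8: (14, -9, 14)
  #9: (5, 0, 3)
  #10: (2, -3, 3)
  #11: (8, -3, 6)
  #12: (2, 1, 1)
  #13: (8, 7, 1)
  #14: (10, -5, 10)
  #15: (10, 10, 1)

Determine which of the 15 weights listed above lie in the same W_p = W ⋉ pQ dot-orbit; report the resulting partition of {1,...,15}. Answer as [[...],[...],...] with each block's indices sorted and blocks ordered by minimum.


Dynkin diagram of C (from the 4 off-diagonal −1 entries): A_3.

Ā_13 reps of the 15 weights (A_3, coords as presented):

    λ_1+ρ ↦ (8, 1, 3)
    λ_2+ρ ↦ (6, 1, 4)
    λ_3+ρ ↦ (3, 2, 2)
    λ_4+ρ ↦ (8, 1, 3)
    λ_5+ρ ↦ (2, 5, 2)
    λ_6+ρ ↦ (3, 2, 2)
    λ_7+ρ ↦ (8, 1, 3)
    λ_8+ρ ↦ (2, 5, 2)
    λ_9+ρ ↦ (6, 1, 4)
    λ_10+ρ ↦ (3, 2, 2)
    λ_11+ρ ↦ (6, 1, 4)
    λ_12+ρ ↦ (3, 2, 2)
    λ_13+ρ ↦ (3, 2, 2)
    λ_14+ρ ↦ (2, 5, 2)
    λ_15+ρ ↦ (0, 0, 2)

Grouping the 15 weights by Ā_13-representative: 5 linkage classes.

[[1, 4, 7], [2, 9, 11], [3, 6, 10, 12, 13], [5, 8, 14], [15]]


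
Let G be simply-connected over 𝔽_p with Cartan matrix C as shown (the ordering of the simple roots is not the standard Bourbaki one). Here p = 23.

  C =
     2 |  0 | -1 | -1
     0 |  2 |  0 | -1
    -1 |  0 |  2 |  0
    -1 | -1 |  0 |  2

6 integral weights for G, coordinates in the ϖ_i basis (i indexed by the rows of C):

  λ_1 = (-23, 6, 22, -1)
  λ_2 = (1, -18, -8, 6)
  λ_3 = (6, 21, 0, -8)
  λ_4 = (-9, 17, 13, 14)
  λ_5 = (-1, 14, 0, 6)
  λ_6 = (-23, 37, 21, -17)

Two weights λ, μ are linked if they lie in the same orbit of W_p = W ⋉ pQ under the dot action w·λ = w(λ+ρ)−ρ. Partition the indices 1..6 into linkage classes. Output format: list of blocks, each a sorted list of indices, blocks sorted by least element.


Type A_4, rank 4, |W|=120; reorder rows/cols to standard.

W_23-reps of the 6 weights in Ā_23 (same 4-coord order as C):

    1: (0, 15, 1, 7)
    2: (2, 2, 8, 5)
    3: (0, 15, 1, 7)
    4: (2, 2, 8, 5)
    5: (0, 15, 1, 7)
    6: (0, 15, 1, 7)

The 6 indices split into 2 linkage classes (same alcove rep ⇔ same W_23-dot-orbit):

[[1, 3, 5, 6], [2, 4]]


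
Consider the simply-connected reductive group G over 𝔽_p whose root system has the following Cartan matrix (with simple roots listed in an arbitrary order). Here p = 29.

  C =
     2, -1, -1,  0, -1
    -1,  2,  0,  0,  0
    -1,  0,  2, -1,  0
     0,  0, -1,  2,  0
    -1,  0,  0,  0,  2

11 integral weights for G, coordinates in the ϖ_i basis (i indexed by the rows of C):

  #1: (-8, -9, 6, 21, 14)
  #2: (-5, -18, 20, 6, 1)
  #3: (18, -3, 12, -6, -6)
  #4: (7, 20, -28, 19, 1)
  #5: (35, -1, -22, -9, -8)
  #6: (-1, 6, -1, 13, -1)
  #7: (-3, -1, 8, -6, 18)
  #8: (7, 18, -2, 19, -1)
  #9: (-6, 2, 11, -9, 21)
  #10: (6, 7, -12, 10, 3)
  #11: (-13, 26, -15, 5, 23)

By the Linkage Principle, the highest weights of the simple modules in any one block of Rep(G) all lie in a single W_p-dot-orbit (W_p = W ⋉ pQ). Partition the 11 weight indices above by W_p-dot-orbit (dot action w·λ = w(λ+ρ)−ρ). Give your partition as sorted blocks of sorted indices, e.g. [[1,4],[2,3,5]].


Type D_5, rank 5, |W|=1920; reorder rows/cols to standard.

W_29-reps of the 11 weights in Ā_29 (same 5-coord order as C):

  λ_1+ρ ↦ (0, 7, 0, 14, 0) · λ_2+ρ ↦ (0, 2, 2, 5, 17) · λ_3+ρ ↦ (2, 1, 2, 10, 2) · λ_4+ρ ↦ (0, 2, 2, 5, 17) · λ_5+ρ ↦ (0, 7, 0, 14, 0) · λ_6+ρ ↦ (0, 7, 0, 14, 0) · λ_7+ρ ↦ (0, 2, 2, 5, 17) · λ_8+ρ ↦ (0, 2, 2, 5, 17) · λ_9+ρ ↦ (0, 2, 2, 5, 17) · λ_10+ρ ↦ (4, 4, 7, 0, 0) · λ_11+ρ ↦ (2, 1, 2, 10, 2)

4 distinct reps among the 11 weights ⇒ 4 W_29-linkage classes:

[[1, 5, 6], [2, 4, 7, 8, 9], [3, 11], [10]]


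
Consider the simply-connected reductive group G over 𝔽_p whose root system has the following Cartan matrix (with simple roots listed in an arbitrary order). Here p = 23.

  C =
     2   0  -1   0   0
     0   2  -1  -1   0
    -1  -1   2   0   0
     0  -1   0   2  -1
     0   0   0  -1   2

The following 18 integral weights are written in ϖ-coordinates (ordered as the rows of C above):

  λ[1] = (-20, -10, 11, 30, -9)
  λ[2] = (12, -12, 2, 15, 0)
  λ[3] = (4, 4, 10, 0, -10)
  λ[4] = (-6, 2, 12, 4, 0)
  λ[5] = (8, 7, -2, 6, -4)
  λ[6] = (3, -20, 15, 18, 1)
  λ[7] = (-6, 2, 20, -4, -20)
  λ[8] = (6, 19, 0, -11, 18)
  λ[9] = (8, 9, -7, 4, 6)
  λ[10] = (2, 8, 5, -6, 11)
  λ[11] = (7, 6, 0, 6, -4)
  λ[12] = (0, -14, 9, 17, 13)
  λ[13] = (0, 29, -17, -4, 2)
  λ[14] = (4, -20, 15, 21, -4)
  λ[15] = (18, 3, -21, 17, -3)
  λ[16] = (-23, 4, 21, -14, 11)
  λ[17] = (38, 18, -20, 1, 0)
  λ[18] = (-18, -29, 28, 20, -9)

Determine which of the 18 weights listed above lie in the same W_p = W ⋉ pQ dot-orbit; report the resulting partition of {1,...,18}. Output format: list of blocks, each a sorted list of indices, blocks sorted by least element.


Root system A_5: the 5×5 matrix C matches after relabeling.

λ_j+ρ reflected into Ā_23 (⟨·,θ^∨⟩≤23); 5-tuples as given:

    λ_1+ρ ↦ (8, 7, 1, 4, 3)
    λ_2+ρ ↦ (5, 3, 8, 5, 1)
    λ_3+ρ ↦ (5, 3, 8, 5, 1)
    λ_4+ρ ↦ (5, 3, 8, 5, 1)
    λ_5+ρ ↦ (8, 7, 1, 4, 3)
    λ_6+ρ ↦ (1, 16, 3, 0, 2)
    λ_7+ρ ↦ (1, 16, 3, 0, 2)
    λ_8+ρ ↦ (1, 4, 6, 5, 5)
    λ_9+ρ ↦ (1, 4, 6, 5, 5)
    λ_10+ρ ↦ (1, 4, 6, 5, 5)
    λ_11+ρ ↦ (8, 7, 1, 4, 3)
    λ_12+ρ ↦ (1, 4, 6, 5, 5)
    λ_13+ρ ↦ (8, 7, 1, 4, 3)
    λ_14+ρ ↦ (1, 16, 3, 0, 2)
    λ_15+ρ ↦ (1, 16, 3, 0, 2)
    λ_16+ρ ↦ (10, 0, 8, 1, 3)
    λ_17+ρ ↦ (1, 16, 3, 0, 2)
    λ_18+ρ ↦ (5, 3, 8, 5, 1)

The 18 indices split into 5 linkage classes (same alcove rep ⇔ same W_23-dot-orbit):

[[1, 5, 11, 13], [2, 3, 4, 18], [6, 7, 14, 15, 17], [8, 9, 10, 12], [16]]


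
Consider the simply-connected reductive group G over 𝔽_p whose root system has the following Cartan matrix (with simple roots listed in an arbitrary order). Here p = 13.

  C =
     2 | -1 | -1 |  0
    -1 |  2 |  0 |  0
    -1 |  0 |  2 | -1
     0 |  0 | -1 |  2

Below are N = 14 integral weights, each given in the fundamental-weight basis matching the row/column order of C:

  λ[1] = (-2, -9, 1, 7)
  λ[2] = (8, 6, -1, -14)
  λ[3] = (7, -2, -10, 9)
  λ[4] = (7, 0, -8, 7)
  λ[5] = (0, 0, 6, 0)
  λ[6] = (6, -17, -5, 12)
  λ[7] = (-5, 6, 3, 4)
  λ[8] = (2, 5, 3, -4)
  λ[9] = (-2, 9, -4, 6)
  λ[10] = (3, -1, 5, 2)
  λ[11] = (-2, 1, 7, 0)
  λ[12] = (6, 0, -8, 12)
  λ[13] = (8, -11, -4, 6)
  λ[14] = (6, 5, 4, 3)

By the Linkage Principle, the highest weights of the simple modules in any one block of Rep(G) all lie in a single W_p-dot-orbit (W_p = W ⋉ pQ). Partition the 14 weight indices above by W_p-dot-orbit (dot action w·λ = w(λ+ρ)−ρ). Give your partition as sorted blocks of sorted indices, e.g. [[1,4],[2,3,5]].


Type A_4, rank 4, |W|=120; reorder rows/cols to standard.

Folding the 14 weights λ_j+ρ into Ā_13 (reps in the given 4-coord order):

  λ_1+ρ ↦ (1, 1, 7, 1) · λ_2+ρ ↦ (4, 0, 6, 3) · λ_3+ρ ↦ (1, 1, 7, 1) · λ_4+ρ ↦ (1, 1, 7, 1) · λ_5+ρ ↦ (1, 1, 7, 1) · λ_6+ρ ↦ (4, 0, 6, 3) · λ_7+ρ ↦ (4, 3, 0, 5) · λ_8+ρ ↦ (3, 6, 1, 3) · λ_9+ρ ↦ (3, 6, 1, 3) · λ_10+ρ ↦ (4, 0, 6, 3) · λ_11+ρ ↦ (1, 1, 7, 1) · λ_12+ρ ↦ (0, 0, 7, 5) · λ_13+ρ ↦ (3, 6, 1, 3) · λ_14+ρ ↦ (4, 3, 0, 5)

These 14 weights hit 5 W_13-dot-orbits; sizes (5, 3, 2, 3, 1):

[[1, 3, 4, 5, 11], [2, 6, 10], [7, 14], [8, 9, 13], [12]]


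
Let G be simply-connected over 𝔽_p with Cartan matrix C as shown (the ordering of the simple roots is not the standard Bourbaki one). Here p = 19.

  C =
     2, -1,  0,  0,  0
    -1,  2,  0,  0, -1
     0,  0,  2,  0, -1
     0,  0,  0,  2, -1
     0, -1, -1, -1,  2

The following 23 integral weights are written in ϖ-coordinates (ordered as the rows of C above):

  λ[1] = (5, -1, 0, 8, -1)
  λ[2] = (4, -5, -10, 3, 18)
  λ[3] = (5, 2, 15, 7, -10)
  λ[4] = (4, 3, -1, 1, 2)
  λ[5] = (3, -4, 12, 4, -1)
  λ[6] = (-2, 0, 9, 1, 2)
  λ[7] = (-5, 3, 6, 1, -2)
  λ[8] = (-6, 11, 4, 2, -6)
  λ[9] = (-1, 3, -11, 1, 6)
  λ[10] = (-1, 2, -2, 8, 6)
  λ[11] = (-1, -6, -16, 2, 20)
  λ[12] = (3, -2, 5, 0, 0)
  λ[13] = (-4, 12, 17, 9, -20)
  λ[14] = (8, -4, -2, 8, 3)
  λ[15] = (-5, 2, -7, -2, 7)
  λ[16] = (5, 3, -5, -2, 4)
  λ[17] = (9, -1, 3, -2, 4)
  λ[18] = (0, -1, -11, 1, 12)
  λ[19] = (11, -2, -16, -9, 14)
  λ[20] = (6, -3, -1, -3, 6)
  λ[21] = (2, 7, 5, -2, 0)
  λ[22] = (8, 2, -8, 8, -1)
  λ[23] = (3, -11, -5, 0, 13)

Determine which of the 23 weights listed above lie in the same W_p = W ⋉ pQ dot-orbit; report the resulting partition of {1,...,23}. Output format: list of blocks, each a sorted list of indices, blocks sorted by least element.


Dynkin diagram of C (from the 8 off-diagonal −1 entries): D_5.

λ_j+ρ reflected into Ā_19 (⟨·,θ^∨⟩≤19); 5-tuples as given:

  λ_1 → (6, 0, 1, 9, 0)
  λ_2 → (6, 4, 4, 1, 0)
  λ_3 → (0, 1, 7, 1, 2)
  λ_4 → (5, 2, 0, 2, 3)
  λ_5 → (1, 0, 10, 2, 3)
  λ_6 → (1, 0, 10, 2, 3)
  λ_7 → (3, 1, 6, 1, 0)
  λ_8 → (5, 2, 0, 2, 3)
  λ_9 → (0, 1, 7, 1, 2)
  λ_10 → (6, 0, 1, 9, 0)
  λ_11 → (1, 0, 10, 2, 3)
  λ_12 → (3, 1, 6, 1, 0)
  λ_13 → (6, 0, 1, 9, 0)
  λ_14 → (6, 0, 1, 9, 0)
  λ_15 → (3, 1, 6, 1, 0)
  λ_16 → (6, 4, 4, 1, 0)
  λ_17 → (6, 4, 4, 1, 0)
  λ_18 → (1, 0, 10, 2, 3)
  λ_19 → (3, 1, 6, 1, 0)
  λ_20 → (5, 2, 0, 2, 3)
  λ_21 → (3, 1, 6, 1, 0)
  λ_22 → (5, 2, 0, 2, 3)
  λ_23 → (6, 4, 4, 1, 0)

Grouping the 23 weights by Ā_19-representative: 6 linkage classes.

[[1, 10, 13, 14], [2, 16, 17, 23], [3, 9], [4, 8, 20, 22], [5, 6, 11, 18], [7, 12, 15, 19, 21]]


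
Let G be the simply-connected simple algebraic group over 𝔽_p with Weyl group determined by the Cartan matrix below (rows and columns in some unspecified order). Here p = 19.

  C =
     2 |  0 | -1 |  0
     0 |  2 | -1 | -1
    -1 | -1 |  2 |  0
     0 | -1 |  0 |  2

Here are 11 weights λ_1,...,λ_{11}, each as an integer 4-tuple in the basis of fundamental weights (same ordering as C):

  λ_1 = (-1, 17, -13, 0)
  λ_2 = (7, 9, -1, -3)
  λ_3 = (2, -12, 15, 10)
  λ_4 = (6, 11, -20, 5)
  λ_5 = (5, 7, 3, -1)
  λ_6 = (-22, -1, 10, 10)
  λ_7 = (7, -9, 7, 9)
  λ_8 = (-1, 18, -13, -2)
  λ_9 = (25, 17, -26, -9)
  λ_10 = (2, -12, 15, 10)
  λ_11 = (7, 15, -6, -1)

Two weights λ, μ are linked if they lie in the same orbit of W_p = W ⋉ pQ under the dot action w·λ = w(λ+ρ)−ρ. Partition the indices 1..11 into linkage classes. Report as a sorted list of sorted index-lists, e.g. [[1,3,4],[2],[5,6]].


C ↔ A_4 under row/col permutation; |W(A_4)| = 120.

Alcove-folded reps (p=19, 11 weights, presented ϖ-order):

  [1] (12, 6, 0, 1) · [2] (8, 8, 0, 2) · [3] (3, 11, 5, 0) · [4] (12, 6, 0, 1) · [5] (6, 8, 4, 0) · [6] (8, 8, 0, 2) · [7] (8, 8, 0, 2) · [8] (12, 6, 0, 1) · [9] (6, 8, 4, 0) · [10] (3, 11, 5, 0) · [11] (3, 11, 5, 0)

Grouping the 11 weights by Ā_19-representative: 4 linkage classes.

[[1, 4, 8], [2, 6, 7], [3, 10, 11], [5, 9]]


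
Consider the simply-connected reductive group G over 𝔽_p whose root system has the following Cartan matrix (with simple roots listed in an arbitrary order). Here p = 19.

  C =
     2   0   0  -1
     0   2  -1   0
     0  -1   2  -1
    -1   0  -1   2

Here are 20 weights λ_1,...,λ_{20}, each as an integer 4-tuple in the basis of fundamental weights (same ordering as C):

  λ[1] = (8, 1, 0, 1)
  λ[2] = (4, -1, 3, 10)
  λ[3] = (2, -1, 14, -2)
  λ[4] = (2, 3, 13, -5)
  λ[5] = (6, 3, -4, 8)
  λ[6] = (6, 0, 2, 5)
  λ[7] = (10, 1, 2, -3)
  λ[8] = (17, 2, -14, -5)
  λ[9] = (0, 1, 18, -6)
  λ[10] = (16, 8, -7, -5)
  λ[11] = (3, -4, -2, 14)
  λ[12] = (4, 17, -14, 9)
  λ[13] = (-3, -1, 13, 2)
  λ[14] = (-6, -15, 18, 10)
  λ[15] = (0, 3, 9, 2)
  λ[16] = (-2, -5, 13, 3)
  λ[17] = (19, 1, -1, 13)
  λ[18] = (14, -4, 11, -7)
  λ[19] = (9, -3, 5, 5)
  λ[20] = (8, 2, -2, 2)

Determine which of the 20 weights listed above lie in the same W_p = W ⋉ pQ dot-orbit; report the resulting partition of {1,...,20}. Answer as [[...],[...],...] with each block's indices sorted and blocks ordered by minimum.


Dynkin diagram of C (from the 6 off-diagonal −1 entries): A_4.

Ā_19 reps of the 20 weights (A_4, coords as presented):

  [1] (9, 2, 1, 2);  [2] (4, 1, 3, 11);  [3] (2, 0, 14, 1);  [4] (1, 4, 10, 3);  [5] (7, 1, 3, 6);  [6] (7, 1, 3, 6);  [7] (9, 2, 1, 2);  [8] (1, 4, 10, 3);  [9] (2, 0, 14, 1);  [10] (7, 1, 3, 6);  [11] (4, 1, 3, 11);  [12] (1, 4, 10, 3);  [13] (2, 0, 14, 1);  [14] (6, 3, 5, 0);  [15] (1, 4, 10, 3);  [16] (1, 4, 10, 3);  [17] (2, 0, 14, 1);  [18] (7, 1, 3, 6);  [19] (7, 1, 3, 6);  [20] (9, 2, 1, 2)

Grouping the 20 weights by Ā_19-representative: 6 linkage classes.

[[1, 7, 20], [2, 11], [3, 9, 13, 17], [4, 8, 12, 15, 16], [5, 6, 10, 18, 19], [14]]


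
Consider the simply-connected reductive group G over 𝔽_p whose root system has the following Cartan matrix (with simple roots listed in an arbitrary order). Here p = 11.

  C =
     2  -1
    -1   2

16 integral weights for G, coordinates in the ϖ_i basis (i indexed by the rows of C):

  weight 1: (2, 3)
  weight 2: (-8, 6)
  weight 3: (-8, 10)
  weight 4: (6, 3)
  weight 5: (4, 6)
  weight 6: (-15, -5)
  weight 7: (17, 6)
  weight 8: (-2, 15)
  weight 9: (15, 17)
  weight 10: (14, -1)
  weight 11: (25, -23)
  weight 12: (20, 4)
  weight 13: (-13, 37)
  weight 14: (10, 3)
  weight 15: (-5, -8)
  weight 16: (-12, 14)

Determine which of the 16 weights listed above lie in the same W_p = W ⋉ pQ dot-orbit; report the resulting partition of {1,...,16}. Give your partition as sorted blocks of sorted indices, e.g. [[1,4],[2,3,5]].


Root system A_2: the 2×2 matrix C matches after relabeling.

Folding the 16 weights λ_j+ρ into Ā_11 (reps in the given 2-coord order):

  1: (3, 4);  2: (7, 0);  3: (7, 4);  4: (7, 4);  5: (4, 6);  6: (3, 4);  7: (3, 4);  8: (4, 6);  9: (4, 6);  10: (7, 4);  11: (7, 4);  12: (4, 6);  13: (4, 6);  14: (7, 0);  15: (7, 4);  16: (7, 0)

Partition of {1..16} into 4 W_11-dot-orbits:

[[1, 6, 7], [2, 14, 16], [3, 4, 10, 11, 15], [5, 8, 9, 12, 13]]


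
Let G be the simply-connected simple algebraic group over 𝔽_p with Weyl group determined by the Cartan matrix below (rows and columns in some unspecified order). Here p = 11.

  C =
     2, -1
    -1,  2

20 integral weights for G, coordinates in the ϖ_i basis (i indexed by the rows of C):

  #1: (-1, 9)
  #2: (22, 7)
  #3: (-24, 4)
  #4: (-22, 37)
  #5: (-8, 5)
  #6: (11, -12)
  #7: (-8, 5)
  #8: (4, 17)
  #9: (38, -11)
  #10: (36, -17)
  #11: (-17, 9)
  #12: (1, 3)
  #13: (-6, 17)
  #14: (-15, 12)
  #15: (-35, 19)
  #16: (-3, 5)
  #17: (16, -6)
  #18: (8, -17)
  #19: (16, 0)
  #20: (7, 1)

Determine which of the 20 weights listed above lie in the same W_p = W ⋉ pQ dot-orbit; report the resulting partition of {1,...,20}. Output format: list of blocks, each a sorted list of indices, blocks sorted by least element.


Type A_2, rank 2, |W|=6; reorder rows/cols to standard.

Alcove-folded reps (p=11, 20 weights, presented ϖ-order):

    1: (0, 10)
    2: (8, 2)
    3: (6, 1)
    4: (5, 1)
    5: (6, 1)
    6: (0, 10)
    7: (6, 1)
    8: (6, 1)
    9: (4, 6)
    10: (6, 1)
    11: (5, 1)
    12: (2, 4)
    13: (2, 4)
    14: (8, 2)
    15: (8, 2)
    16: (2, 4)
    17: (5, 1)
    18: (2, 4)
    19: (4, 6)
    20: (8, 2)

Linkage partition of the 20 weights (6 classes, p=11):

[[1, 6], [2, 14, 15, 20], [3, 5, 7, 8, 10], [4, 11, 17], [9, 19], [12, 13, 16, 18]]


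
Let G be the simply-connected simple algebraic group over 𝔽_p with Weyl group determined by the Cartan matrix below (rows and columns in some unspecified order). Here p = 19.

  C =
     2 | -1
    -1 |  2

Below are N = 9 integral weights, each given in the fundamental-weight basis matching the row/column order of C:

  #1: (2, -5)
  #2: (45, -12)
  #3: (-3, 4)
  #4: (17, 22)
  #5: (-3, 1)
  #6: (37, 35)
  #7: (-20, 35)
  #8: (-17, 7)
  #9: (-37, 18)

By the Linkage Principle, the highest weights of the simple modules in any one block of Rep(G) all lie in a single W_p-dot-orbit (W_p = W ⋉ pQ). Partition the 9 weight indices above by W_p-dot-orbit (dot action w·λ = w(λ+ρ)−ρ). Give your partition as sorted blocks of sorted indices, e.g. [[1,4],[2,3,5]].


Type A_2, rank 2, |W|=6; reorder rows/cols to standard.

W_19-reps of the 9 weights in Ā_19 (same 2-coord order as C):

    1: (1, 3)
    2: (8, 8)
    3: (2, 3)
    4: (1, 3)
    5: (2, 0)
    6: (2, 0)
    7: (2, 0)
    8: (8, 8)
    9: (2, 0)

These 9 weights hit 4 W_19-dot-orbits; sizes (2, 2, 1, 4):

[[1, 4], [2, 8], [3], [5, 6, 7, 9]]


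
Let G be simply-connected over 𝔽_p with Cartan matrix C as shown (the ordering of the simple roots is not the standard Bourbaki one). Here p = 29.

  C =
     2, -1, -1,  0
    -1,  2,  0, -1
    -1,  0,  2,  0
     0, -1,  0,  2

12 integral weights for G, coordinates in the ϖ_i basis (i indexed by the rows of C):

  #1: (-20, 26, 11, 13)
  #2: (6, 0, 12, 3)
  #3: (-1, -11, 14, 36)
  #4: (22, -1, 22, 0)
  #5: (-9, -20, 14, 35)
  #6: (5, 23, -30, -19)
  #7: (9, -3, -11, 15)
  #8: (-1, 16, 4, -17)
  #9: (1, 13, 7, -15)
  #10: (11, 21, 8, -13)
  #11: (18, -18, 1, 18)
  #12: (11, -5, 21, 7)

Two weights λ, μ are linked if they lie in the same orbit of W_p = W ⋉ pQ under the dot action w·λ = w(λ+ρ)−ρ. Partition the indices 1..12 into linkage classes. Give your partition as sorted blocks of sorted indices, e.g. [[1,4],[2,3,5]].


A_4 Cartan matrix, 4 simple roots permuted; ρ=(1,1,1,1).

Alcove-folded reps (p=29, 12 weights, presented ϖ-order):

  λ_1+ρ ↦ (7, 8, 5, 2)
  λ_2+ρ ↦ (7, 1, 13, 4)
  λ_3+ρ ↦ (2, 0, 8, 14)
  λ_4+ρ ↦ (6, 17, 5, 0)
  λ_5+ρ ↦ (7, 8, 5, 2)
  λ_6+ρ ↦ (6, 17, 5, 0)
  λ_7+ρ ↦ (2, 0, 8, 14)
  λ_8+ρ ↦ (0, 1, 5, 16)
  λ_9+ρ ↦ (2, 0, 8, 14)
  λ_10+ρ ↦ (7, 8, 5, 2)
  λ_11+ρ ↦ (2, 17, 2, 2)
  λ_12+ρ ↦ (7, 1, 13, 4)

The 12 indices split into 6 linkage classes (same alcove rep ⇔ same W_29-dot-orbit):

[[1, 5, 10], [2, 12], [3, 7, 9], [4, 6], [8], [11]]


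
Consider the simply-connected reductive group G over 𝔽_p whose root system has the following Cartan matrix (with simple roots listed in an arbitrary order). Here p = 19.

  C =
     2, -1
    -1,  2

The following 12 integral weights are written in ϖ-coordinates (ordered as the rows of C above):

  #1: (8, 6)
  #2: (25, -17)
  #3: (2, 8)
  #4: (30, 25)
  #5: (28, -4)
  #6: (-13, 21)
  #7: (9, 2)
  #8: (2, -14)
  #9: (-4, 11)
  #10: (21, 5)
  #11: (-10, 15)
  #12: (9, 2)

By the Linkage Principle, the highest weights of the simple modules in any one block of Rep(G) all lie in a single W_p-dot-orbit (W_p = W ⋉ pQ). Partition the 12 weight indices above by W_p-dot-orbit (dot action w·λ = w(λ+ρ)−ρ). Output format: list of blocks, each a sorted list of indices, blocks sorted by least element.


Root system A_2: the 2×2 matrix C matches after relabeling.

W_19-reps of the 12 weights in Ā_19 (same 2-coord order as C):

  [1] (9, 7)
  [2] (3, 9)
  [3] (3, 9)
  [4] (12, 7)
  [5] (9, 7)
  [6] (9, 7)
  [7] (10, 3)
  [8] (10, 3)
  [9] (3, 9)
  [10] (10, 3)
  [11] (9, 7)
  [12] (10, 3)

4 distinct reps among the 12 weights ⇒ 4 W_19-linkage classes:

[[1, 5, 6, 11], [2, 3, 9], [4], [7, 8, 10, 12]]


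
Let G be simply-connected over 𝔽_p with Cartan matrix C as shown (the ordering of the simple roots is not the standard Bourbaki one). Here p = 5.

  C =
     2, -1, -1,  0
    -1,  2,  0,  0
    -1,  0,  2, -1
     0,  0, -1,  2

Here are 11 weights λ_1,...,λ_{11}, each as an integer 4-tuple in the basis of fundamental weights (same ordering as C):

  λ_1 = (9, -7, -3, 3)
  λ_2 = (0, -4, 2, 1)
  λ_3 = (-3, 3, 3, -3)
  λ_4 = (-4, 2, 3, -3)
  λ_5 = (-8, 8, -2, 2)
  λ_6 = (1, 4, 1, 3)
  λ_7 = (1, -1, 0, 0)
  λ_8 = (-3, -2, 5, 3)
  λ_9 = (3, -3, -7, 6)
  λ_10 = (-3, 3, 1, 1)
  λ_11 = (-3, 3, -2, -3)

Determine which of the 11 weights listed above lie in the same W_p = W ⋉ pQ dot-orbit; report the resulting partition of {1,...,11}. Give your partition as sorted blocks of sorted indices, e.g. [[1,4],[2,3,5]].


A_4 Cartan matrix, 4 simple roots permuted; ρ=(1,1,1,1).

W_5-reps of the 11 weights in Ā_5 (same 4-coord order as C):

    [1] (1, 1, 1, 2)
    [2] (2, 0, 1, 1)
    [3] (2, 1, 0, 1)
    [4] (2, 0, 1, 1)
    [5] (2, 1, 0, 1)
    [6] (2, 0, 1, 1)
    [7] (2, 0, 1, 1)
    [8] (2, 1, 0, 1)
    [9] (2, 0, 1, 1)
    [10] (2, 1, 0, 1)
    [11] (1, 1, 1, 2)

These 11 weights hit 3 W_5-dot-orbits; sizes (2, 5, 4):

[[1, 11], [2, 4, 6, 7, 9], [3, 5, 8, 10]]


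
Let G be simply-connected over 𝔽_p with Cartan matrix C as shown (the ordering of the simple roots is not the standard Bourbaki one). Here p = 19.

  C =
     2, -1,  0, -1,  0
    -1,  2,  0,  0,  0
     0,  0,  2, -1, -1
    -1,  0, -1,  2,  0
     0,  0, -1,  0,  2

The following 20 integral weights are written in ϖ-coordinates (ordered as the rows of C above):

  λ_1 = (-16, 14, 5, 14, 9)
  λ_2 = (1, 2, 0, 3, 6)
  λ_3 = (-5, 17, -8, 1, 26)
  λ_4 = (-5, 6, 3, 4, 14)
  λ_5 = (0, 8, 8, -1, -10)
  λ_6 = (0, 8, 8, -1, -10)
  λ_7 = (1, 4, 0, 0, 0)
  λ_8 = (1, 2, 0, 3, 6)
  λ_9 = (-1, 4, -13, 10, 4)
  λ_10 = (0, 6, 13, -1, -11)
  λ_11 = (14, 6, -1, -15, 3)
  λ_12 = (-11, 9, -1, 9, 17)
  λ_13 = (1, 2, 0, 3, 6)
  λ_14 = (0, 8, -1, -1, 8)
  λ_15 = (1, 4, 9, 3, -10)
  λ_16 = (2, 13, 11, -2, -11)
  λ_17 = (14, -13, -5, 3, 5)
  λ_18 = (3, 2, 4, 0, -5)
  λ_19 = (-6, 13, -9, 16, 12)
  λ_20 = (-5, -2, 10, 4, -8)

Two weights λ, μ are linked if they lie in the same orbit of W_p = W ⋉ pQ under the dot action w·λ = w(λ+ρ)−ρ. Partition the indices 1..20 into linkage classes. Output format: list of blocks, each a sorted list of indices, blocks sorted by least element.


Type A_5, rank 5, |W|=720; reorder rows/cols to standard.

W_19-reps of the 20 weights in Ā_19 (same 5-coord order as C):

  1: (3, 10, 4, 0, 0);  2: (2, 3, 1, 4, 7);  3: (2, 5, 1, 1, 1);  4: (1, 4, 4, 0, 7);  5: (1, 9, 0, 0, 9);  6: (1, 9, 0, 0, 9);  7: (2, 5, 1, 1, 1);  8: (2, 3, 1, 4, 7);  9: (1, 4, 4, 0, 7);  10: (1, 4, 4, 0, 7);  11: (1, 4, 4, 0, 7);  12: (1, 9, 0, 0, 9);  13: (2, 3, 1, 4, 7);  14: (1, 9, 0, 0, 9);  15: (2, 3, 1, 4, 7);  16: (2, 5, 1, 1, 1);  17: (3, 10, 4, 0, 0);  18: (4, 3, 1, 1, 4);  19: (2, 3, 1, 4, 7);  20: (1, 4, 4, 0, 7)

6 distinct reps among the 20 weights ⇒ 6 W_19-linkage classes:

[[1, 17], [2, 8, 13, 15, 19], [3, 7, 16], [4, 9, 10, 11, 20], [5, 6, 12, 14], [18]]


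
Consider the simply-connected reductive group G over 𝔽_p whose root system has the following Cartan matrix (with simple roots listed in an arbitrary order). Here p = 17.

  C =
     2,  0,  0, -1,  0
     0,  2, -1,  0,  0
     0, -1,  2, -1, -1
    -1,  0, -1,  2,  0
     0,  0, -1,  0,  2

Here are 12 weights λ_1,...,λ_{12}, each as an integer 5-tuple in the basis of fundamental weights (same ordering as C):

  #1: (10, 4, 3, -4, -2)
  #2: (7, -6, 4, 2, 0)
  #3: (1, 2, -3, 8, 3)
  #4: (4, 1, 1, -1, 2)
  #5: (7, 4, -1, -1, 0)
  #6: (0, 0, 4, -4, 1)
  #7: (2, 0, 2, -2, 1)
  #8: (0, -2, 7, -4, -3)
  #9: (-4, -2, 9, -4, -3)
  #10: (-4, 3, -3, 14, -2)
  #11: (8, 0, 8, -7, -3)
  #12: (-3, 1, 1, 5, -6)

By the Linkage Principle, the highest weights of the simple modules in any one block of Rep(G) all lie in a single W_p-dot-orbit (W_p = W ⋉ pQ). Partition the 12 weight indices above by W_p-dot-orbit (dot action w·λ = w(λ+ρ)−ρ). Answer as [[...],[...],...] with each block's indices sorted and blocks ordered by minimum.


C ↔ D_5 under row/col permutation; |W(D_5)| = 1920.

Alcove-folded reps (p=17, 12 weights, presented ϖ-order):

    [1] (8, 5, 0, 0, 1)
    [2] (8, 5, 0, 0, 1)
    [3] (2, 1, 2, 1, 2)
    [4] (5, 2, 2, 0, 3)
    [5] (8, 5, 0, 0, 1)
    [6] (2, 1, 2, 1, 2)
    [7] (2, 1, 2, 1, 2)
    [8] (2, 1, 2, 1, 2)
    [9] (3, 1, 1, 3, 2)
    [10] (3, 1, 1, 0, 2)
    [11] (3, 1, 1, 3, 2)
    [12] (2, 1, 2, 1, 2)

These 12 weights hit 5 W_17-dot-orbits; sizes (3, 5, 1, 2, 1):

[[1, 2, 5], [3, 6, 7, 8, 12], [4], [9, 11], [10]]


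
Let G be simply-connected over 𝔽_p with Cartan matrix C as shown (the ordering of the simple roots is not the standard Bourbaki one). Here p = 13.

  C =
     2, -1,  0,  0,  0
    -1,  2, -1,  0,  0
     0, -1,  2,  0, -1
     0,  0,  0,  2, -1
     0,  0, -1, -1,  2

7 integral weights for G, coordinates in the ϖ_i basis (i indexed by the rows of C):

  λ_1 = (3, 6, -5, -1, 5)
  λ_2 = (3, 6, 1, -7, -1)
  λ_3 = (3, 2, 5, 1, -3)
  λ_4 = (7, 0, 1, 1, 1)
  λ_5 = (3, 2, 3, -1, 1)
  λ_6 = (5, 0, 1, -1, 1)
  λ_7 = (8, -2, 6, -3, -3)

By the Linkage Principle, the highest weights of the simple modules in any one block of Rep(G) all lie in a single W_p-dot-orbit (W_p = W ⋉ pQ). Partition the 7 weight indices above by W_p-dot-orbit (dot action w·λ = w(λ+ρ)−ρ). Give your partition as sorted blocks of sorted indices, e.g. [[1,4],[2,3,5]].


C ↔ A_5 under row/col permutation; |W(A_5)| = 720.

Alcove-folded reps (p=13, 7 weights, presented ϖ-order):

  λ_1+ρ ↦ (4, 3, 4, 0, 2) · λ_2+ρ ↦ (4, 3, 4, 0, 2) · λ_3+ρ ↦ (4, 3, 4, 0, 2) · λ_4+ρ ↦ (6, 1, 2, 0, 2) · λ_5+ρ ↦ (4, 3, 4, 0, 2) · λ_6+ρ ↦ (6, 1, 2, 0, 2) · λ_7+ρ ↦ (6, 1, 2, 0, 2)

2 distinct reps among the 7 weights ⇒ 2 W_13-linkage classes:

[[1, 2, 3, 5], [4, 6, 7]]


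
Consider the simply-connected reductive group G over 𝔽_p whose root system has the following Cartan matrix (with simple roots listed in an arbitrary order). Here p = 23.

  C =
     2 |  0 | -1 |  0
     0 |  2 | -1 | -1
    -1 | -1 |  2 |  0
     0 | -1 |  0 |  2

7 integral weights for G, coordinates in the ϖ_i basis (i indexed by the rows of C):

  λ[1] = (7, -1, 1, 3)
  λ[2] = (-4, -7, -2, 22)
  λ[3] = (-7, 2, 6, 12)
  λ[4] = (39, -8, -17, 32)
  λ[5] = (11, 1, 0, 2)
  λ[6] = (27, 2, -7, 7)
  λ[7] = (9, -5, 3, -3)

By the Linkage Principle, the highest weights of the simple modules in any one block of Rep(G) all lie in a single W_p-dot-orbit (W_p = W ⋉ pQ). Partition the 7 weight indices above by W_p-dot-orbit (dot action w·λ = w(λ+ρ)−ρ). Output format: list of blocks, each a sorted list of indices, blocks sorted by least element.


Cartan matrix: type A_4 (|W|=120); un-permuting the 4 rows.

Ā_23 reps of the 7 weights (A_4, coords as presented):

    λ_1+ρ ↦ (8, 0, 2, 4)
    λ_2+ρ ↦ (6, 3, 1, 13)
    λ_3+ρ ↦ (6, 3, 1, 13)
    λ_4+ρ ↦ (6, 3, 1, 13)
    λ_5+ρ ↦ (12, 2, 1, 3)
    λ_6+ρ ↦ (12, 2, 1, 3)
    λ_7+ρ ↦ (8, 0, 2, 4)

These 7 weights hit 3 W_23-dot-orbits; sizes (2, 3, 2):

[[1, 7], [2, 3, 4], [5, 6]]


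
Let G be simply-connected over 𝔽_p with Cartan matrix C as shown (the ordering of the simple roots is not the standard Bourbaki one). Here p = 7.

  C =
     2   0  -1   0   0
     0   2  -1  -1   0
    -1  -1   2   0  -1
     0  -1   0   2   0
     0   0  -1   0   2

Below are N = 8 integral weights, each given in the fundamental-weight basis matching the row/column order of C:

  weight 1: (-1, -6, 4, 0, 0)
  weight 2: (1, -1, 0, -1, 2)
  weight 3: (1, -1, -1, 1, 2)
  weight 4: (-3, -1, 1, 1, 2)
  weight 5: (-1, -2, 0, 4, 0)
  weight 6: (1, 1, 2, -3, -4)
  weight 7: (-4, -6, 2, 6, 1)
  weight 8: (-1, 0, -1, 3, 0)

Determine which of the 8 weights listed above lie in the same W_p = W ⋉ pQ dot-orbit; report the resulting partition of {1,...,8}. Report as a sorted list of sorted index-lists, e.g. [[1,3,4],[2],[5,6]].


Dynkin diagram of C (from the 8 off-diagonal −1 entries): D_5.

λ_j+ρ reflected into Ā_7 (⟨·,θ^∨⟩≤7); 5-tuples as given:

  λ_1+ρ ↦ (0, 1, 0, 4, 1)
  λ_2+ρ ↦ (2, 0, 1, 0, 3)
  λ_3+ρ ↦ (2, 0, 0, 2, 3)
  λ_4+ρ ↦ (2, 0, 0, 2, 3)
  λ_5+ρ ↦ (0, 1, 0, 4, 1)
  λ_6+ρ ↦ (2, 0, 0, 2, 3)
  λ_7+ρ ↦ (2, 0, 0, 2, 3)
  λ_8+ρ ↦ (0, 1, 0, 4, 1)

Linkage partition of the 8 weights (3 classes, p=7):

[[1, 5, 8], [2], [3, 4, 6, 7]]


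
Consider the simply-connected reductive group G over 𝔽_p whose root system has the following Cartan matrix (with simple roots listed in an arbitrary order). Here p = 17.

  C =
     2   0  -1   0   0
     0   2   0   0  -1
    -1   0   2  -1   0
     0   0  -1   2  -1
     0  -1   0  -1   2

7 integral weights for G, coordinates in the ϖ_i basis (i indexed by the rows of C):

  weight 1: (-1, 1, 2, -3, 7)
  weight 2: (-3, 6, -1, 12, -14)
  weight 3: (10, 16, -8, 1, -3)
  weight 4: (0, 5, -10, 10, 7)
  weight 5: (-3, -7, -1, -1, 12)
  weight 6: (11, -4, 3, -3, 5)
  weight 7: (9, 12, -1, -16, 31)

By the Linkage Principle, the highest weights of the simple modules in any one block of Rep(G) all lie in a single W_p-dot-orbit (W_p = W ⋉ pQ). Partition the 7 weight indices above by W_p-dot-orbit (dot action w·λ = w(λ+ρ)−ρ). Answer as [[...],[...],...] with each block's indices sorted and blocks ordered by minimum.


Type A_5, rank 5, |W|=720; reorder rows/cols to standard.

Alcove-folded reps (p=17, 7 weights, presented ϖ-order):

  λ_1+ρ ↦ (0, 2, 1, 2, 6);  λ_2+ρ ↦ (0, 6, 0, 2, 5);  λ_3+ρ ↦ (0, 6, 0, 2, 5);  λ_4+ρ ↦ (0, 2, 1, 2, 6);  λ_5+ρ ↦ (0, 6, 0, 2, 5);  λ_6+ρ ↦ (9, 0, 2, 2, 1);  λ_7+ρ ↦ (0, 6, 0, 2, 5)

Partition of {1..7} into 3 W_17-dot-orbits:

[[1, 4], [2, 3, 5, 7], [6]]


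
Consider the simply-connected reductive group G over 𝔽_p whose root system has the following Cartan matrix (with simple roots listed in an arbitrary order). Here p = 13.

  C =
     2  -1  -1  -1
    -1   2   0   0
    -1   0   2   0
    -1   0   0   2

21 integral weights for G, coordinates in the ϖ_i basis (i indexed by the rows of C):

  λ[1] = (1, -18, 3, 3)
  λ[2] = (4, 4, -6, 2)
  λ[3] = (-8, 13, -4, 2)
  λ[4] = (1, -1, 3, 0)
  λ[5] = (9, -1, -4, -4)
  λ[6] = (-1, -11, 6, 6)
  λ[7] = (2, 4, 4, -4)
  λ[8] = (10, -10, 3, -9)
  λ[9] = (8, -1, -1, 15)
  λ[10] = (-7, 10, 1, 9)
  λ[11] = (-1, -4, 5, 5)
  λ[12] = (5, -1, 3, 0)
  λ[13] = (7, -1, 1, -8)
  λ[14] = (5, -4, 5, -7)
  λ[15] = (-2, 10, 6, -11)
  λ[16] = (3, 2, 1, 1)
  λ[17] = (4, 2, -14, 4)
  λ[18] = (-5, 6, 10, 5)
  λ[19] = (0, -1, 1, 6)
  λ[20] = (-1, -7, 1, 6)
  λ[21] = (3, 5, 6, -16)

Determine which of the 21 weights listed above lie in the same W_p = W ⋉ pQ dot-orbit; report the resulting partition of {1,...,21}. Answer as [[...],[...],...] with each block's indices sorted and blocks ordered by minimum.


C ↔ D_4 under row/col permutation; |W(D_4)| = 192.

Folding the 21 weights λ_j+ρ into Ā_13 (reps in the given 4-coord order):

  λ_1 → (2, 3, 2, 2) · λ_2 → (0, 5, 5, 3) · λ_3 → (3, 0, 3, 3) · λ_4 → (2, 0, 4, 1) · λ_5 → (3, 0, 3, 3) · λ_6 → (3, 0, 3, 3) · λ_7 → (0, 5, 5, 3) · λ_8 → (2, 3, 2, 2) · λ_9 → (1, 0, 0, 8) · λ_10 → (2, 3, 2, 2) · λ_11 → (3, 0, 3, 3) · λ_12 → (2, 0, 4, 1) · λ_13 → (1, 0, 2, 7) · λ_14 → (3, 0, 3, 3) · λ_15 → (2, 0, 4, 1) · λ_16 → (2, 3, 2, 2) · λ_17 → (0, 5, 5, 3) · λ_18 → (2, 0, 4, 1) · λ_19 → (1, 0, 2, 7) · λ_20 → (2, 0, 4, 1) · λ_21 → (2, 3, 2, 2)

Grouping the 21 weights by Ā_13-representative: 6 linkage classes.

[[1, 8, 10, 16, 21], [2, 7, 17], [3, 5, 6, 11, 14], [4, 12, 15, 18, 20], [9], [13, 19]]


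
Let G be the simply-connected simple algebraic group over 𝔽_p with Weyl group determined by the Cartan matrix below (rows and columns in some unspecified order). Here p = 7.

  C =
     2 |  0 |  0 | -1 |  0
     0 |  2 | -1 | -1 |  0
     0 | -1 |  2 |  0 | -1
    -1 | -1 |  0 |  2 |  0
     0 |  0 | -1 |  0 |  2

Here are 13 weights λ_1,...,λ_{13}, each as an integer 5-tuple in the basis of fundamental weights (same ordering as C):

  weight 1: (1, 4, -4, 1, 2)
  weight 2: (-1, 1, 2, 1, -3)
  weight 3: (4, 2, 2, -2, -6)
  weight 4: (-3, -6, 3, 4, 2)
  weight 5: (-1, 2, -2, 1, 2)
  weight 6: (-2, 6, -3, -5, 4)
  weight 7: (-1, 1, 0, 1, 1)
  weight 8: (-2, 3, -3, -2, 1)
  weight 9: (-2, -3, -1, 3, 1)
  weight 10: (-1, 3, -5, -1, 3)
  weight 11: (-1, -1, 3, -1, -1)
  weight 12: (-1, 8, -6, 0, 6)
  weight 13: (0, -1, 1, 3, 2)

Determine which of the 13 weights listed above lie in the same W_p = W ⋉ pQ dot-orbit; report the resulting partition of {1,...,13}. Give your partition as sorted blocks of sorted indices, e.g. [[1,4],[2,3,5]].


Cartan matrix: type A_5 (|W|=720); un-permuting the 5 rows.

λ_j+ρ reflected into Ā_7 (⟨·,θ^∨⟩≤7); 5-tuples as given:

  [1] (0, 2, 1, 2, 2)
  [2] (0, 2, 1, 2, 2)
  [3] (1, 0, 2, 1, 0)
  [4] (0, 2, 1, 2, 2)
  [5] (0, 2, 1, 2, 2)
  [6] (1, 0, 2, 1, 0)
  [7] (0, 2, 1, 2, 2)
  [8] (1, 0, 2, 1, 0)
  [9] (1, 0, 2, 1, 0)
  [10] (0, 0, 4, 0, 0)
  [11] (0, 0, 4, 0, 0)
  [12] (2, 0, 2, 2, 0)
  [13] (2, 0, 2, 2, 0)

4 distinct reps among the 13 weights ⇒ 4 W_7-linkage classes:

[[1, 2, 4, 5, 7], [3, 6, 8, 9], [10, 11], [12, 13]]


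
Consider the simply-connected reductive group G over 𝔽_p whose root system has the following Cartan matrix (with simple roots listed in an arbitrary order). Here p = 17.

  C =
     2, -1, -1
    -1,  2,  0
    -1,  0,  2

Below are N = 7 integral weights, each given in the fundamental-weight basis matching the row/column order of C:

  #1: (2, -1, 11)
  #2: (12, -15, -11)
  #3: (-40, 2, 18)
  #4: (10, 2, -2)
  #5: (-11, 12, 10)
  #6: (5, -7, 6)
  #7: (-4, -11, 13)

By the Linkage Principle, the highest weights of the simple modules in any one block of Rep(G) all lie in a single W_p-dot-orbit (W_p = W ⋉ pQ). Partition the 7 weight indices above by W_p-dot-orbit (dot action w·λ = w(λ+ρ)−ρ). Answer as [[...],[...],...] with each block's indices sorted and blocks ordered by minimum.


Type A_3, rank 3, |W|=24; reorder rows/cols to standard.

Ā_17 reps of the 7 weights (A_3, coords as presented):

  [1] (3, 0, 12) · [2] (10, 3, 1) · [3] (3, 0, 12) · [4] (10, 3, 1) · [5] (10, 3, 1) · [6] (0, 6, 7) · [7] (10, 3, 1)

These 7 weights hit 3 W_17-dot-orbits; sizes (2, 4, 1):

[[1, 3], [2, 4, 5, 7], [6]]


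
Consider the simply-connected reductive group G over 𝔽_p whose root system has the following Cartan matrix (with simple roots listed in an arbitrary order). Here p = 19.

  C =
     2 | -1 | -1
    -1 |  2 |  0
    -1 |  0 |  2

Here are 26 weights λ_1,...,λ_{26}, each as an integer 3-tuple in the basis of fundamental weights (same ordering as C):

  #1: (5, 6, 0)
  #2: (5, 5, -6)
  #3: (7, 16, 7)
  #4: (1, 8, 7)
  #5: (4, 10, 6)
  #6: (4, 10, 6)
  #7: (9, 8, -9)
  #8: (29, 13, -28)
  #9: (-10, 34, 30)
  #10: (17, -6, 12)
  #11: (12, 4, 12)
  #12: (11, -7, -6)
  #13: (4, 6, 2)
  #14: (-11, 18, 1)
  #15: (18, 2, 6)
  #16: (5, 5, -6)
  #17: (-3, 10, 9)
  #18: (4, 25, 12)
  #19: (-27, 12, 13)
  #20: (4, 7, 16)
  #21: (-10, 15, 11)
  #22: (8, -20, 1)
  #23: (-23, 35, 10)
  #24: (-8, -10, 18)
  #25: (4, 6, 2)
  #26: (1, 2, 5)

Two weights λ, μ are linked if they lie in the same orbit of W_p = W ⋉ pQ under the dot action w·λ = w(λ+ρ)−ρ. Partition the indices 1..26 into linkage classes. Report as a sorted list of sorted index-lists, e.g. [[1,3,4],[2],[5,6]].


Type A_3, rank 3, |W|=24; reorder rows/cols to standard.

W_19-reps of the 26 weights in Ā_19 (same 3-coord order as C):

  λ_1 → (6, 7, 1);  λ_2 → (1, 6, 5);  λ_3 → (2, 3, 6);  λ_4 → (2, 9, 8);  λ_5 → (5, 7, 3);  λ_6 → (5, 7, 3);  λ_7 → (2, 9, 8);  λ_8 → (2, 3, 6);  λ_9 → (9, 7, 3);  λ_10 → (6, 7, 1);  λ_11 → (6, 7, 1);  λ_12 → (1, 6, 5);  λ_13 → (5, 7, 3);  λ_14 → (2, 9, 8);  λ_15 → (9, 7, 3);  λ_16 → (1, 6, 5);  λ_17 → (2, 9, 8);  λ_18 → (1, 6, 5);  λ_19 → (1, 6, 5);  λ_20 → (2, 3, 6);  λ_21 → (9, 7, 3);  λ_22 → (2, 9, 8);  λ_23 → (2, 3, 6);  λ_24 → (9, 7, 3);  λ_25 → (5, 7, 3);  λ_26 → (2, 3, 6)

These 26 weights hit 6 W_19-dot-orbits; sizes (3, 5, 5, 5, 4, 4):

[[1, 10, 11], [2, 12, 16, 18, 19], [3, 8, 20, 23, 26], [4, 7, 14, 17, 22], [5, 6, 13, 25], [9, 15, 21, 24]]


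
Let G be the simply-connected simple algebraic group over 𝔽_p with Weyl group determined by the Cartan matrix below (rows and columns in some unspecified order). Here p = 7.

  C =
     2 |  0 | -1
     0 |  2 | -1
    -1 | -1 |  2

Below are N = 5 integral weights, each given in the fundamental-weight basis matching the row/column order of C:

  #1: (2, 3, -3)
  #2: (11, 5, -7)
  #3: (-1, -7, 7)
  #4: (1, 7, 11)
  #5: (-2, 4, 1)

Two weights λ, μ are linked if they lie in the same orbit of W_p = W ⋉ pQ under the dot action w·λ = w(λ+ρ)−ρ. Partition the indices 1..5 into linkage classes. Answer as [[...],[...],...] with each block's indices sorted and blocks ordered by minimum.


Type A_3, rank 3, |W|=24; reorder rows/cols to standard.

Each λ_j+ρ reduced to Ā_7; 3-tuples below use C's row order:

    [1] (1, 2, 2)
    [2] (1, 5, 1)
    [3] (1, 5, 1)
    [4] (1, 5, 1)
    [5] (1, 5, 1)

These 5 weights hit 2 W_7-dot-orbits; sizes (1, 4):

[[1], [2, 3, 4, 5]]


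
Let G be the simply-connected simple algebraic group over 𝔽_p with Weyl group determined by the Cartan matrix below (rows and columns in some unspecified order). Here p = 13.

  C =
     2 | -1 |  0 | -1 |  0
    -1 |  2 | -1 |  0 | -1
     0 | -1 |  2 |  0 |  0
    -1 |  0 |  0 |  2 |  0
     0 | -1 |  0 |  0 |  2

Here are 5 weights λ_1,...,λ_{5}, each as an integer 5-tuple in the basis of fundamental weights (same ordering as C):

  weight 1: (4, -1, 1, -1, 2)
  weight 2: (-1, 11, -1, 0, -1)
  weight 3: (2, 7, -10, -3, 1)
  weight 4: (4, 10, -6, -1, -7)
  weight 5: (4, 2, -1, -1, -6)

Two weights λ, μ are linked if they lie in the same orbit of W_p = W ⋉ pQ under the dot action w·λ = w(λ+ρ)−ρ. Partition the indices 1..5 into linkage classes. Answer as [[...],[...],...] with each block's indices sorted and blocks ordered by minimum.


D_5 Cartan matrix, 5 simple roots permuted; ρ=(1,1,1,1,1).

W_13-reps of the 5 weights in Ā_13 (same 5-coord order as C):

  [1] (3, 0, 2, 0, 3);  [2] (1, 0, 0, 11, 0);  [3] (0, 1, 8, 2, 1);  [4] (3, 0, 2, 0, 3);  [5] (3, 0, 2, 0, 3)

Grouping the 5 weights by Ā_13-representative: 3 linkage classes.

[[1, 4, 5], [2], [3]]


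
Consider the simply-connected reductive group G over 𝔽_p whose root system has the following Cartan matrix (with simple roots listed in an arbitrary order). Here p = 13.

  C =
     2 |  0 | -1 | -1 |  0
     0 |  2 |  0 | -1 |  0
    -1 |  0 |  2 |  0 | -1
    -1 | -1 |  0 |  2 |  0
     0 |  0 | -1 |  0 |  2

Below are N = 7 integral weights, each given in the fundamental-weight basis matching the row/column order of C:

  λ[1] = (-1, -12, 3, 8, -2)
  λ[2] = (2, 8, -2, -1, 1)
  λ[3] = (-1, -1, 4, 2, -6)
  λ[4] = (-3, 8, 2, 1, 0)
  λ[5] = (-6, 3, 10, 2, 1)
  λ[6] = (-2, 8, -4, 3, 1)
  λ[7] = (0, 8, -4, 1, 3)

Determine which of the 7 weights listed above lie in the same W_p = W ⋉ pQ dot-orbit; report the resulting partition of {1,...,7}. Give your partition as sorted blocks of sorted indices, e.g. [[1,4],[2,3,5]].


Type A_5, rank 5, |W|=720; reorder rows/cols to standard.

Ā_13 reps of the 7 weights (A_5, coords as presented):

  1: (2, 9, 1, 0, 1)
  2: (2, 9, 1, 0, 1)
  3: (0, 0, 0, 3, 5)
  4: (2, 9, 1, 0, 1)
  5: (3, 0, 6, 2, 0)
  6: (2, 9, 1, 0, 1)
  7: (2, 9, 1, 0, 1)

Grouping the 7 weights by Ā_13-representative: 3 linkage classes.

[[1, 2, 4, 6, 7], [3], [5]]


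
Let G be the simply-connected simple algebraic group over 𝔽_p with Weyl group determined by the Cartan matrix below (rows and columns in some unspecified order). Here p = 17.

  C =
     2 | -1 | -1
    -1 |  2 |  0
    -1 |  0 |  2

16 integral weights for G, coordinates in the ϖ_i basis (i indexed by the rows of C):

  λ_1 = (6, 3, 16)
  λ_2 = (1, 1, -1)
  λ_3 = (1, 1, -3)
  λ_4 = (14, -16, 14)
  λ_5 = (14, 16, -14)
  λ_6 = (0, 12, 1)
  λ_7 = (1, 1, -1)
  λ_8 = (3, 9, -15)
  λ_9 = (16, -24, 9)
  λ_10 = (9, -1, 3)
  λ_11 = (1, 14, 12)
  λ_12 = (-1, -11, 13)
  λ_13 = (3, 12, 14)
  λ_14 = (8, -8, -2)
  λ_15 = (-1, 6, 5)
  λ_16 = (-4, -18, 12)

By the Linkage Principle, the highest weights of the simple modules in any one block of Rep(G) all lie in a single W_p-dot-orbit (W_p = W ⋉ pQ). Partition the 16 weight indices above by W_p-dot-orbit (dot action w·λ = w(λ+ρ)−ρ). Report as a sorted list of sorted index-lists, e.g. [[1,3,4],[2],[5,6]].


Dynkin diagram of C (from the 4 off-diagonal −1 entries): A_3.

Alcove-folded reps (p=17, 16 weights, presented ϖ-order):

    λ_1+ρ ↦ (0, 7, 6)
    λ_2+ρ ↦ (2, 2, 0)
    λ_3+ρ ↦ (0, 2, 2)
    λ_4+ρ ↦ (0, 2, 2)
    λ_5+ρ ↦ (0, 2, 2)
    λ_6+ρ ↦ (1, 13, 2)
    λ_7+ρ ↦ (2, 2, 0)
    λ_8+ρ ↦ (10, 0, 4)
    λ_9+ρ ↦ (0, 7, 6)
    λ_10+ρ ↦ (10, 0, 4)
    λ_11+ρ ↦ (2, 2, 0)
    λ_12+ρ ↦ (10, 0, 4)
    λ_13+ρ ↦ (2, 2, 0)
    λ_14+ρ ↦ (1, 7, 1)
    λ_15+ρ ↦ (0, 7, 6)
    λ_16+ρ ↦ (10, 0, 4)

Partition of {1..16} into 6 W_17-dot-orbits:

[[1, 9, 15], [2, 7, 11, 13], [3, 4, 5], [6], [8, 10, 12, 16], [14]]
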